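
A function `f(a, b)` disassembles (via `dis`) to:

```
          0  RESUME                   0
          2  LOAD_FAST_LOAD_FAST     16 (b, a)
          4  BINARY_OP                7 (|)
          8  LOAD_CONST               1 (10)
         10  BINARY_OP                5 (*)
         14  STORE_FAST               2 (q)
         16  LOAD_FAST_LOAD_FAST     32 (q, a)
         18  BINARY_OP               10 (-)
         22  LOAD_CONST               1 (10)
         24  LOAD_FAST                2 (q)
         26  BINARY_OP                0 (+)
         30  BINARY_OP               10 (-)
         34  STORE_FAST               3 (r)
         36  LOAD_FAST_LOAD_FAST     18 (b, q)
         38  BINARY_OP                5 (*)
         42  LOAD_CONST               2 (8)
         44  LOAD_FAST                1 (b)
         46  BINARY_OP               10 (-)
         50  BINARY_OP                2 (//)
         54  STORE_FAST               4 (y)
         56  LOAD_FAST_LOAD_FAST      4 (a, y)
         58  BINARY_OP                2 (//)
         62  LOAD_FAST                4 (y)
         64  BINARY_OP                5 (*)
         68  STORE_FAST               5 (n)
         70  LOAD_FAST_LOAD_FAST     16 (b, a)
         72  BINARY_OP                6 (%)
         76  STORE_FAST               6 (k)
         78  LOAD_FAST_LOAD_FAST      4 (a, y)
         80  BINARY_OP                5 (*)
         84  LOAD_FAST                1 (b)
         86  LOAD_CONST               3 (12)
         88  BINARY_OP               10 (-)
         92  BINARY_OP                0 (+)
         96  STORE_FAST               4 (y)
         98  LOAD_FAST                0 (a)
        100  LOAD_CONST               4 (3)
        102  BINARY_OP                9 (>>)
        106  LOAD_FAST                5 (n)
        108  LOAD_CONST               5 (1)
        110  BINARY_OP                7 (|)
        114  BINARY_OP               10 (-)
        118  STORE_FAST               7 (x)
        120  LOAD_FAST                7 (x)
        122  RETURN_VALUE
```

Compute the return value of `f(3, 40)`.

-539

LOAD_FAST_LOAD_FAST b,a → push 40,3. Stack: [40, 3]
BINARY_OP | → 40 | 3 = 43. Stack: [43]
LOAD_CONST → push 10. Stack: [43, 10]
BINARY_OP * → 43 * 10 = 430. Stack: [430]
STORE_FAST q → q=430. Stack: []
LOAD_FAST_LOAD_FAST q,a → push 430,3. Stack: [430, 3]
BINARY_OP - → 430 - 3 = 427. Stack: [427]
LOAD_CONST → push 10. Stack: [427, 10]
LOAD_FAST q → push 430. Stack: [427, 10, 430]
BINARY_OP + → 10 + 430 = 440. Stack: [427, 440]
BINARY_OP - → 427 - 440 = -13. Stack: [-13]
STORE_FAST r → r=-13. Stack: []
LOAD_FAST_LOAD_FAST b,q → push 40,430. Stack: [40, 430]
BINARY_OP * → 40 * 430 = 17200. Stack: [17200]
LOAD_CONST → push 8. Stack: [17200, 8]
LOAD_FAST b → push 40. Stack: [17200, 8, 40]
BINARY_OP - → 8 - 40 = -32. Stack: [17200, -32]
BINARY_OP // → 17200 // -32 = -538. Stack: [-538]
STORE_FAST y → y=-538. Stack: []
LOAD_FAST_LOAD_FAST a,y → push 3,-538. Stack: [3, -538]
BINARY_OP // → 3 // -538 = -1. Stack: [-1]
LOAD_FAST y → push -538. Stack: [-1, -538]
BINARY_OP * → -1 * -538 = 538. Stack: [538]
STORE_FAST n → n=538. Stack: []
LOAD_FAST_LOAD_FAST b,a → push 40,3. Stack: [40, 3]
BINARY_OP % → 40 % 3 = 1. Stack: [1]
STORE_FAST k → k=1. Stack: []
LOAD_FAST_LOAD_FAST a,y → push 3,-538. Stack: [3, -538]
BINARY_OP * → 3 * -538 = -1614. Stack: [-1614]
LOAD_FAST b → push 40. Stack: [-1614, 40]
LOAD_CONST → push 12. Stack: [-1614, 40, 12]
BINARY_OP - → 40 - 12 = 28. Stack: [-1614, 28]
BINARY_OP + → -1614 + 28 = -1586. Stack: [-1586]
STORE_FAST y → y=-1586. Stack: []
LOAD_FAST a → push 3. Stack: [3]
LOAD_CONST → push 3. Stack: [3, 3]
BINARY_OP >> → 3 >> 3 = 0. Stack: [0]
LOAD_FAST n → push 538. Stack: [0, 538]
LOAD_CONST → push 1. Stack: [0, 538, 1]
BINARY_OP | → 538 | 1 = 539. Stack: [0, 539]
BINARY_OP - → 0 - 539 = -539. Stack: [-539]
STORE_FAST x → x=-539. Stack: []
LOAD_FAST x → push -539. Stack: [-539]
RETURN_VALUE → return -539.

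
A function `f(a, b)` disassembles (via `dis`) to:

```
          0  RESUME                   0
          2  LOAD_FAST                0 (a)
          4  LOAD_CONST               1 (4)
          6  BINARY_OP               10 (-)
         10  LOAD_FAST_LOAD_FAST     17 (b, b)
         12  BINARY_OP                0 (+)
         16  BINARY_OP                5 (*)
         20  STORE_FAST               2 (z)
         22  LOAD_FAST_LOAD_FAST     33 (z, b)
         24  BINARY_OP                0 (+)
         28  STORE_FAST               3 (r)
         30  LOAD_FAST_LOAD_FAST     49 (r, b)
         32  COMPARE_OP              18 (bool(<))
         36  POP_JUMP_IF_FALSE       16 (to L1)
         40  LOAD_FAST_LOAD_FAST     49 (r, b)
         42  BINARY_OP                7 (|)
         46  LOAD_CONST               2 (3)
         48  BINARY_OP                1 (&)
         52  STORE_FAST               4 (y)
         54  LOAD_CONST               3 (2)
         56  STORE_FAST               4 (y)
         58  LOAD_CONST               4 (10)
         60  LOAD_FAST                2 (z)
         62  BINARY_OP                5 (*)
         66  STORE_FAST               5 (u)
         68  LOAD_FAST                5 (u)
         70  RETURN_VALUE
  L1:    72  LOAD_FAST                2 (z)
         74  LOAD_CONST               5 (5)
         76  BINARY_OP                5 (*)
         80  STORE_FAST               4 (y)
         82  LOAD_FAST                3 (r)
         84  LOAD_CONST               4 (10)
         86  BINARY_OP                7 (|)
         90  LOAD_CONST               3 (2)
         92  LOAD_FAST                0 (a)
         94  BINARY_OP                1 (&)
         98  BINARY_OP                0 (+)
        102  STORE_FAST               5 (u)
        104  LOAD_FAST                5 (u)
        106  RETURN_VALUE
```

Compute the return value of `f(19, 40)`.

LOAD_FAST a → push 19. Stack: [19]
LOAD_CONST → push 4. Stack: [19, 4]
BINARY_OP - → 19 - 4 = 15. Stack: [15]
LOAD_FAST_LOAD_FAST b,b → push 40,40. Stack: [15, 40, 40]
BINARY_OP + → 40 + 40 = 80. Stack: [15, 80]
BINARY_OP * → 15 * 80 = 1200. Stack: [1200]
STORE_FAST z → z=1200. Stack: []
LOAD_FAST_LOAD_FAST z,b → push 1200,40. Stack: [1200, 40]
BINARY_OP + → 1200 + 40 = 1240. Stack: [1240]
STORE_FAST r → r=1240. Stack: []
LOAD_FAST_LOAD_FAST r,b → push 1240,40. Stack: [1240, 40]
COMPARE_OP bool(<) → 1240 vs 40 = False. Stack: [False]
POP_JUMP_IF_FALSE → pop False; jump. Stack: []
LOAD_FAST z → push 1200. Stack: [1200]
LOAD_CONST → push 5. Stack: [1200, 5]
BINARY_OP * → 1200 * 5 = 6000. Stack: [6000]
STORE_FAST y → y=6000. Stack: []
LOAD_FAST r → push 1240. Stack: [1240]
LOAD_CONST → push 10. Stack: [1240, 10]
BINARY_OP | → 1240 | 10 = 1242. Stack: [1242]
LOAD_CONST → push 2. Stack: [1242, 2]
LOAD_FAST a → push 19. Stack: [1242, 2, 19]
BINARY_OP & → 2 & 19 = 2. Stack: [1242, 2]
BINARY_OP + → 1242 + 2 = 1244. Stack: [1244]
STORE_FAST u → u=1244. Stack: []
LOAD_FAST u → push 1244. Stack: [1244]
RETURN_VALUE → return 1244.

1244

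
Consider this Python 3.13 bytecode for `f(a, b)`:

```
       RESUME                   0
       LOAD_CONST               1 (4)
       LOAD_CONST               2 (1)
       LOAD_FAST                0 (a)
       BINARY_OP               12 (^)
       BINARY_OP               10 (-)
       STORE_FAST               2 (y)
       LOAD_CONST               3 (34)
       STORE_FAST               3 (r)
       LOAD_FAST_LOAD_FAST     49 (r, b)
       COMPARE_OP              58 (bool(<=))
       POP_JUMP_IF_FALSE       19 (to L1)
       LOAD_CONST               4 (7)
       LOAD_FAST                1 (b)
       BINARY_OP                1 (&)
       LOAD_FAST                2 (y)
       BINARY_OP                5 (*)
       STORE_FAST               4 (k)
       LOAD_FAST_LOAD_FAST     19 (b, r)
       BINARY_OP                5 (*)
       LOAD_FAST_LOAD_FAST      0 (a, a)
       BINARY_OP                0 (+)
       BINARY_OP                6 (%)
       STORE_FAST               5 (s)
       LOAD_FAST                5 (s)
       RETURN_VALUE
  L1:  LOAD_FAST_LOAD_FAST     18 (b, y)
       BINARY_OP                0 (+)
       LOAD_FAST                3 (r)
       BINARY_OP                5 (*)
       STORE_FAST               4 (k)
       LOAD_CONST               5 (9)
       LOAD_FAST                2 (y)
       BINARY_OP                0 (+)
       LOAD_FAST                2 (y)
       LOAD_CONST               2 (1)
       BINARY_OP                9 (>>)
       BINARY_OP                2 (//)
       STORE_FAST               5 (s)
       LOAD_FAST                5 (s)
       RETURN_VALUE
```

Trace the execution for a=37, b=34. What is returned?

46

LOAD_CONST → push 4. Stack: [4]
LOAD_CONST → push 1. Stack: [4, 1]
LOAD_FAST a → push 37. Stack: [4, 1, 37]
BINARY_OP ^ → 1 ^ 37 = 36. Stack: [4, 36]
BINARY_OP - → 4 - 36 = -32. Stack: [-32]
STORE_FAST y → y=-32. Stack: []
LOAD_CONST → push 34. Stack: [34]
STORE_FAST r → r=34. Stack: []
LOAD_FAST_LOAD_FAST r,b → push 34,34. Stack: [34, 34]
COMPARE_OP bool(<=) → 34 vs 34 = True. Stack: [True]
POP_JUMP_IF_FALSE → pop True; no jump. Stack: []
LOAD_CONST → push 7. Stack: [7]
LOAD_FAST b → push 34. Stack: [7, 34]
BINARY_OP & → 7 & 34 = 2. Stack: [2]
LOAD_FAST y → push -32. Stack: [2, -32]
BINARY_OP * → 2 * -32 = -64. Stack: [-64]
STORE_FAST k → k=-64. Stack: []
LOAD_FAST_LOAD_FAST b,r → push 34,34. Stack: [34, 34]
BINARY_OP * → 34 * 34 = 1156. Stack: [1156]
LOAD_FAST_LOAD_FAST a,a → push 37,37. Stack: [1156, 37, 37]
BINARY_OP + → 37 + 37 = 74. Stack: [1156, 74]
BINARY_OP % → 1156 % 74 = 46. Stack: [46]
STORE_FAST s → s=46. Stack: []
LOAD_FAST s → push 46. Stack: [46]
RETURN_VALUE → return 46.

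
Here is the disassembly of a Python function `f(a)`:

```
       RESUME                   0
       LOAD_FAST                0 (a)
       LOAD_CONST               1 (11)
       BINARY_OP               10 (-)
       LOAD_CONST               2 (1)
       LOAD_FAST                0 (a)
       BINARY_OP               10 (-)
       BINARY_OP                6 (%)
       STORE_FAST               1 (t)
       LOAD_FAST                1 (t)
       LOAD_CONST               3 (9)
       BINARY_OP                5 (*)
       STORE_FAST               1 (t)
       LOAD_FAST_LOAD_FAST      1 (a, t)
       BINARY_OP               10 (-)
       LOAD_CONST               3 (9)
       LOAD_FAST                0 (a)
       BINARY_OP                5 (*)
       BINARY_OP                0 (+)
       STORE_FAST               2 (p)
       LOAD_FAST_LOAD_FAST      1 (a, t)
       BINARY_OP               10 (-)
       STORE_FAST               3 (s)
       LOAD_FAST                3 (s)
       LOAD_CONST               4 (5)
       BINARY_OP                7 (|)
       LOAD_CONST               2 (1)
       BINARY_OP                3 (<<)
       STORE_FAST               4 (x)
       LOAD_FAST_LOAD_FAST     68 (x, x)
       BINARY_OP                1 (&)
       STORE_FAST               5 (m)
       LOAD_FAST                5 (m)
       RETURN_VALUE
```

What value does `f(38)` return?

LOAD_FAST a → push 38. Stack: [38]
LOAD_CONST → push 11. Stack: [38, 11]
BINARY_OP - → 38 - 11 = 27. Stack: [27]
LOAD_CONST → push 1. Stack: [27, 1]
LOAD_FAST a → push 38. Stack: [27, 1, 38]
BINARY_OP - → 1 - 38 = -37. Stack: [27, -37]
BINARY_OP % → 27 % -37 = -10. Stack: [-10]
STORE_FAST t → t=-10. Stack: []
LOAD_FAST t → push -10. Stack: [-10]
LOAD_CONST → push 9. Stack: [-10, 9]
BINARY_OP * → -10 * 9 = -90. Stack: [-90]
STORE_FAST t → t=-90. Stack: []
LOAD_FAST_LOAD_FAST a,t → push 38,-90. Stack: [38, -90]
BINARY_OP - → 38 - -90 = 128. Stack: [128]
LOAD_CONST → push 9. Stack: [128, 9]
LOAD_FAST a → push 38. Stack: [128, 9, 38]
BINARY_OP * → 9 * 38 = 342. Stack: [128, 342]
BINARY_OP + → 128 + 342 = 470. Stack: [470]
STORE_FAST p → p=470. Stack: []
LOAD_FAST_LOAD_FAST a,t → push 38,-90. Stack: [38, -90]
BINARY_OP - → 38 - -90 = 128. Stack: [128]
STORE_FAST s → s=128. Stack: []
LOAD_FAST s → push 128. Stack: [128]
LOAD_CONST → push 5. Stack: [128, 5]
BINARY_OP | → 128 | 5 = 133. Stack: [133]
LOAD_CONST → push 1. Stack: [133, 1]
BINARY_OP << → 133 << 1 = 266. Stack: [266]
STORE_FAST x → x=266. Stack: []
LOAD_FAST_LOAD_FAST x,x → push 266,266. Stack: [266, 266]
BINARY_OP & → 266 & 266 = 266. Stack: [266]
STORE_FAST m → m=266. Stack: []
LOAD_FAST m → push 266. Stack: [266]
RETURN_VALUE → return 266.

266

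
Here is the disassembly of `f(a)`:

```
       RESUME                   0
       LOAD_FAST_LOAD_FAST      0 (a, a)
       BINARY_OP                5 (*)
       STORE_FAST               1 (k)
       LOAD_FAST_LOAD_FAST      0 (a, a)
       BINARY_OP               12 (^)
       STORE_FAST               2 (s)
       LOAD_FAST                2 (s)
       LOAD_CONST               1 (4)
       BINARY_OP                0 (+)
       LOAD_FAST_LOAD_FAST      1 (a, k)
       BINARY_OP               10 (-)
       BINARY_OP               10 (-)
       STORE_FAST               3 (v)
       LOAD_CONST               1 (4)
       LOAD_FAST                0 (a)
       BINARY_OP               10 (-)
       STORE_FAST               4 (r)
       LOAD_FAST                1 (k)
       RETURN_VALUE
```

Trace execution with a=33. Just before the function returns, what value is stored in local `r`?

-29

LOAD_FAST_LOAD_FAST a,a → push 33,33. Stack: [33, 33]
BINARY_OP * → 33 * 33 = 1089. Stack: [1089]
STORE_FAST k → k=1089. Stack: []
LOAD_FAST_LOAD_FAST a,a → push 33,33. Stack: [33, 33]
BINARY_OP ^ → 33 ^ 33 = 0. Stack: [0]
STORE_FAST s → s=0. Stack: []
LOAD_FAST s → push 0. Stack: [0]
LOAD_CONST → push 4. Stack: [0, 4]
BINARY_OP + → 0 + 4 = 4. Stack: [4]
LOAD_FAST_LOAD_FAST a,k → push 33,1089. Stack: [4, 33, 1089]
BINARY_OP - → 33 - 1089 = -1056. Stack: [4, -1056]
BINARY_OP - → 4 - -1056 = 1060. Stack: [1060]
STORE_FAST v → v=1060. Stack: []
LOAD_CONST → push 4. Stack: [4]
LOAD_FAST a → push 33. Stack: [4, 33]
BINARY_OP - → 4 - 33 = -29. Stack: [-29]
STORE_FAST r → r=-29. Stack: []
LOAD_FAST k → push 1089. Stack: [1089]
RETURN_VALUE → return 1089.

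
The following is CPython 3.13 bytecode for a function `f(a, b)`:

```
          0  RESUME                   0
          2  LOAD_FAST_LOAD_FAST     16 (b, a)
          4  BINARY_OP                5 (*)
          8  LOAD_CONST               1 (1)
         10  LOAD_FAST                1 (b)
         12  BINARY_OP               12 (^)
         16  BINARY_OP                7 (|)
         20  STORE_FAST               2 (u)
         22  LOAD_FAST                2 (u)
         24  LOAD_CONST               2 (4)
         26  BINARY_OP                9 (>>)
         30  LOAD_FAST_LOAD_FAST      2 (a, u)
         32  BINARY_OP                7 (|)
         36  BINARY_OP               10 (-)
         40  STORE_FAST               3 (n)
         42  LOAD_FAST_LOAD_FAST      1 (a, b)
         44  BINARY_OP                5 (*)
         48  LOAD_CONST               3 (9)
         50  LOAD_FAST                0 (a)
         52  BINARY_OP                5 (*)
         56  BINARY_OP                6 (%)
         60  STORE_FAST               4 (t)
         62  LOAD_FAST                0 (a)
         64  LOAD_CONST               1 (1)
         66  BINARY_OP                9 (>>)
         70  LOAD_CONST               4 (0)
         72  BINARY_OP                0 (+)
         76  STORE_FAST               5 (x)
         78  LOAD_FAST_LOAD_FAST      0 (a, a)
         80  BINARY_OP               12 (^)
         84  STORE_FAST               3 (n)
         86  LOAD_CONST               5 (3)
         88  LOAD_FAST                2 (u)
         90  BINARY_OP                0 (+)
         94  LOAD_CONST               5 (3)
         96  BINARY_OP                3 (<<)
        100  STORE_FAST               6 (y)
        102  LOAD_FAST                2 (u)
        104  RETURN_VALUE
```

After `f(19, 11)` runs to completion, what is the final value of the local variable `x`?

LOAD_FAST_LOAD_FAST b,a → push 11,19. Stack: [11, 19]
BINARY_OP * → 11 * 19 = 209. Stack: [209]
LOAD_CONST → push 1. Stack: [209, 1]
LOAD_FAST b → push 11. Stack: [209, 1, 11]
BINARY_OP ^ → 1 ^ 11 = 10. Stack: [209, 10]
BINARY_OP | → 209 | 10 = 219. Stack: [219]
STORE_FAST u → u=219. Stack: []
LOAD_FAST u → push 219. Stack: [219]
LOAD_CONST → push 4. Stack: [219, 4]
BINARY_OP >> → 219 >> 4 = 13. Stack: [13]
LOAD_FAST_LOAD_FAST a,u → push 19,219. Stack: [13, 19, 219]
BINARY_OP | → 19 | 219 = 219. Stack: [13, 219]
BINARY_OP - → 13 - 219 = -206. Stack: [-206]
STORE_FAST n → n=-206. Stack: []
LOAD_FAST_LOAD_FAST a,b → push 19,11. Stack: [19, 11]
BINARY_OP * → 19 * 11 = 209. Stack: [209]
LOAD_CONST → push 9. Stack: [209, 9]
LOAD_FAST a → push 19. Stack: [209, 9, 19]
BINARY_OP * → 9 * 19 = 171. Stack: [209, 171]
BINARY_OP % → 209 % 171 = 38. Stack: [38]
STORE_FAST t → t=38. Stack: []
LOAD_FAST a → push 19. Stack: [19]
LOAD_CONST → push 1. Stack: [19, 1]
BINARY_OP >> → 19 >> 1 = 9. Stack: [9]
LOAD_CONST → push 0. Stack: [9, 0]
BINARY_OP + → 9 + 0 = 9. Stack: [9]
STORE_FAST x → x=9. Stack: []
LOAD_FAST_LOAD_FAST a,a → push 19,19. Stack: [19, 19]
BINARY_OP ^ → 19 ^ 19 = 0. Stack: [0]
STORE_FAST n → n=0. Stack: []
LOAD_CONST → push 3. Stack: [3]
LOAD_FAST u → push 219. Stack: [3, 219]
BINARY_OP + → 3 + 219 = 222. Stack: [222]
LOAD_CONST → push 3. Stack: [222, 3]
BINARY_OP << → 222 << 3 = 1776. Stack: [1776]
STORE_FAST y → y=1776. Stack: []
LOAD_FAST u → push 219. Stack: [219]
RETURN_VALUE → return 219.

9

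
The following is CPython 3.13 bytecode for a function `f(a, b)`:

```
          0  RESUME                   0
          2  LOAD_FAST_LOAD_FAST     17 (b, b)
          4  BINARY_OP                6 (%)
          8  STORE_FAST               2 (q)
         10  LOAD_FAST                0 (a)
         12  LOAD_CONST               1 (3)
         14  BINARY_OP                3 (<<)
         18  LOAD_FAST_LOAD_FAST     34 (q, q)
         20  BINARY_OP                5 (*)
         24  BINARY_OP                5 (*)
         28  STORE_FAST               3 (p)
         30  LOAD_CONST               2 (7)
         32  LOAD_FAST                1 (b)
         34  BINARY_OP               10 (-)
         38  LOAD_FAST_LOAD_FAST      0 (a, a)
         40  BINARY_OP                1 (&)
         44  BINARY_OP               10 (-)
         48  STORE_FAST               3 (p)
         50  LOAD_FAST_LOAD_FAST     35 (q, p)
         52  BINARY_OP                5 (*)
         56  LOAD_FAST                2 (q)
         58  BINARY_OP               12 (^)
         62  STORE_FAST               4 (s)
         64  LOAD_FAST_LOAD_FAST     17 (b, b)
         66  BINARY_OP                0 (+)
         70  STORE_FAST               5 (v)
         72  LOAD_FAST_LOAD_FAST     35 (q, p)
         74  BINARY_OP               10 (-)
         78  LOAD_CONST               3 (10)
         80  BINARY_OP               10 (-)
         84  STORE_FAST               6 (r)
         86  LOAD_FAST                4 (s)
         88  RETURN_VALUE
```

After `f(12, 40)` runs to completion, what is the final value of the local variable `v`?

LOAD_FAST_LOAD_FAST b,b → push 40,40. Stack: [40, 40]
BINARY_OP % → 40 % 40 = 0. Stack: [0]
STORE_FAST q → q=0. Stack: []
LOAD_FAST a → push 12. Stack: [12]
LOAD_CONST → push 3. Stack: [12, 3]
BINARY_OP << → 12 << 3 = 96. Stack: [96]
LOAD_FAST_LOAD_FAST q,q → push 0,0. Stack: [96, 0, 0]
BINARY_OP * → 0 * 0 = 0. Stack: [96, 0]
BINARY_OP * → 96 * 0 = 0. Stack: [0]
STORE_FAST p → p=0. Stack: []
LOAD_CONST → push 7. Stack: [7]
LOAD_FAST b → push 40. Stack: [7, 40]
BINARY_OP - → 7 - 40 = -33. Stack: [-33]
LOAD_FAST_LOAD_FAST a,a → push 12,12. Stack: [-33, 12, 12]
BINARY_OP & → 12 & 12 = 12. Stack: [-33, 12]
BINARY_OP - → -33 - 12 = -45. Stack: [-45]
STORE_FAST p → p=-45. Stack: []
LOAD_FAST_LOAD_FAST q,p → push 0,-45. Stack: [0, -45]
BINARY_OP * → 0 * -45 = 0. Stack: [0]
LOAD_FAST q → push 0. Stack: [0, 0]
BINARY_OP ^ → 0 ^ 0 = 0. Stack: [0]
STORE_FAST s → s=0. Stack: []
LOAD_FAST_LOAD_FAST b,b → push 40,40. Stack: [40, 40]
BINARY_OP + → 40 + 40 = 80. Stack: [80]
STORE_FAST v → v=80. Stack: []
LOAD_FAST_LOAD_FAST q,p → push 0,-45. Stack: [0, -45]
BINARY_OP - → 0 - -45 = 45. Stack: [45]
LOAD_CONST → push 10. Stack: [45, 10]
BINARY_OP - → 45 - 10 = 35. Stack: [35]
STORE_FAST r → r=35. Stack: []
LOAD_FAST s → push 0. Stack: [0]
RETURN_VALUE → return 0.

80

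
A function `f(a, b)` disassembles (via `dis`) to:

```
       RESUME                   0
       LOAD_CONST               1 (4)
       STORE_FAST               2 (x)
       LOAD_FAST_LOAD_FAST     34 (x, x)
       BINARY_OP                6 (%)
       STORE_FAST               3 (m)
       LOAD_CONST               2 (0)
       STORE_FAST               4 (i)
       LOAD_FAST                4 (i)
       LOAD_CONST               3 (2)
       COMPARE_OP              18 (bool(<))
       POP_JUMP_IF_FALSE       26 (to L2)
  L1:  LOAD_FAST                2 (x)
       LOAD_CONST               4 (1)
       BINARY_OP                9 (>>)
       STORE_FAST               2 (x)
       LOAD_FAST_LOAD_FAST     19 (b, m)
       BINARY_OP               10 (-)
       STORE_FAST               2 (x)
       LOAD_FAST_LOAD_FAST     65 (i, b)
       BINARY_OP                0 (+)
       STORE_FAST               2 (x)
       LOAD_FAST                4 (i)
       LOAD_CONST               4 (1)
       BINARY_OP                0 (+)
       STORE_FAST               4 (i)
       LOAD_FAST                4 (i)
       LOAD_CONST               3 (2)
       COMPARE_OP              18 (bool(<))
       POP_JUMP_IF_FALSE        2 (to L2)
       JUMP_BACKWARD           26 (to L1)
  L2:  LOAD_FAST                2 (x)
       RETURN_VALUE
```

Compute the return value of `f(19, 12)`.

LOAD_CONST → push 4. Stack: [4]
STORE_FAST x → x=4. Stack: []
LOAD_FAST_LOAD_FAST x,x → push 4,4. Stack: [4, 4]
BINARY_OP % → 4 % 4 = 0. Stack: [0]
STORE_FAST m → m=0. Stack: []
LOAD_CONST → push 0. Stack: [0]
STORE_FAST i → i=0. Stack: []
LOAD_FAST i → push 0. Stack: [0]
LOAD_CONST → push 2. Stack: [0, 2]
COMPARE_OP bool(<) → 0 vs 2 = True. Stack: [True]
POP_JUMP_IF_FALSE → pop True; no jump. Stack: []
LOAD_FAST x → push 4. Stack: [4]
LOAD_CONST → push 1. Stack: [4, 1]
BINARY_OP >> → 4 >> 1 = 2. Stack: [2]
STORE_FAST x → x=2. Stack: []
LOAD_FAST_LOAD_FAST b,m → push 12,0. Stack: [12, 0]
BINARY_OP - → 12 - 0 = 12. Stack: [12]
STORE_FAST x → x=12. Stack: []
LOAD_FAST_LOAD_FAST i,b → push 0,12. Stack: [0, 12]
BINARY_OP + → 0 + 12 = 12. Stack: [12]
STORE_FAST x → x=12. Stack: []
LOAD_FAST i → push 0. Stack: [0]
LOAD_CONST → push 1. Stack: [0, 1]
BINARY_OP + → 0 + 1 = 1. Stack: [1]
STORE_FAST i → i=1. Stack: []
LOAD_FAST i → push 1. Stack: [1]
LOAD_CONST → push 2. Stack: [1, 2]
COMPARE_OP bool(<) → 1 vs 2 = True. Stack: [True]
POP_JUMP_IF_FALSE → pop True; no jump. Stack: []
LOAD_FAST x → push 12. Stack: [12]
LOAD_CONST → push 1. Stack: [12, 1]
BINARY_OP >> → 12 >> 1 = 6. Stack: [6]
STORE_FAST x → x=6. Stack: []
LOAD_FAST_LOAD_FAST b,m → push 12,0. Stack: [12, 0]
BINARY_OP - → 12 - 0 = 12. Stack: [12]
STORE_FAST x → x=12. Stack: []
LOAD_FAST_LOAD_FAST i,b → push 1,12. Stack: [1, 12]
BINARY_OP + → 1 + 12 = 13. Stack: [13]
STORE_FAST x → x=13. Stack: []
LOAD_FAST i → push 1. Stack: [1]
LOAD_CONST → push 1. Stack: [1, 1]
BINARY_OP + → 1 + 1 = 2. Stack: [2]
STORE_FAST i → i=2. Stack: []
LOAD_FAST i → push 2. Stack: [2]
LOAD_CONST → push 2. Stack: [2, 2]
COMPARE_OP bool(<) → 2 vs 2 = False. Stack: [False]
POP_JUMP_IF_FALSE → pop False; jump. Stack: []
LOAD_FAST x → push 13. Stack: [13]
RETURN_VALUE → return 13.

13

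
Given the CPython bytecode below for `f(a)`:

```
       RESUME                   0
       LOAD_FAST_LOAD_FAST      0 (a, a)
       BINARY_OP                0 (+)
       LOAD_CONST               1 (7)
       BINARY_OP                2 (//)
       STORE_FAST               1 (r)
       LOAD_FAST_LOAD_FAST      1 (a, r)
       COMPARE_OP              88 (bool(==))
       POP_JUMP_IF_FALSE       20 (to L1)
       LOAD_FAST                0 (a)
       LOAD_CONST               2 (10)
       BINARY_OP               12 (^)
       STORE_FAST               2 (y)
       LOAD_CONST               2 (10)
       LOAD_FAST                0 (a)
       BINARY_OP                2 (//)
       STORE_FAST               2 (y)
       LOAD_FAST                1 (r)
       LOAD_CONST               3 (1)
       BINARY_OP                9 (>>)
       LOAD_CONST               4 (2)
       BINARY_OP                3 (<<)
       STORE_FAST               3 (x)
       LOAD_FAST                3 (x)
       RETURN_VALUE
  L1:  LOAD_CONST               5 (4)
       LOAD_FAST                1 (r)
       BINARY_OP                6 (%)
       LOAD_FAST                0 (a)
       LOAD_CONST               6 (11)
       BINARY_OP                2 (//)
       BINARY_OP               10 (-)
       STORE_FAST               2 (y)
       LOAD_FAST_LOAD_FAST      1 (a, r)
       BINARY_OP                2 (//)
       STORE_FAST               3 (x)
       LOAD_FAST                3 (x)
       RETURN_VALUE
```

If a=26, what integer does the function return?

3

LOAD_FAST_LOAD_FAST a,a → push 26,26. Stack: [26, 26]
BINARY_OP + → 26 + 26 = 52. Stack: [52]
LOAD_CONST → push 7. Stack: [52, 7]
BINARY_OP // → 52 // 7 = 7. Stack: [7]
STORE_FAST r → r=7. Stack: []
LOAD_FAST_LOAD_FAST a,r → push 26,7. Stack: [26, 7]
COMPARE_OP bool(==) → 26 vs 7 = False. Stack: [False]
POP_JUMP_IF_FALSE → pop False; jump. Stack: []
LOAD_CONST → push 4. Stack: [4]
LOAD_FAST r → push 7. Stack: [4, 7]
BINARY_OP % → 4 % 7 = 4. Stack: [4]
LOAD_FAST a → push 26. Stack: [4, 26]
LOAD_CONST → push 11. Stack: [4, 26, 11]
BINARY_OP // → 26 // 11 = 2. Stack: [4, 2]
BINARY_OP - → 4 - 2 = 2. Stack: [2]
STORE_FAST y → y=2. Stack: []
LOAD_FAST_LOAD_FAST a,r → push 26,7. Stack: [26, 7]
BINARY_OP // → 26 // 7 = 3. Stack: [3]
STORE_FAST x → x=3. Stack: []
LOAD_FAST x → push 3. Stack: [3]
RETURN_VALUE → return 3.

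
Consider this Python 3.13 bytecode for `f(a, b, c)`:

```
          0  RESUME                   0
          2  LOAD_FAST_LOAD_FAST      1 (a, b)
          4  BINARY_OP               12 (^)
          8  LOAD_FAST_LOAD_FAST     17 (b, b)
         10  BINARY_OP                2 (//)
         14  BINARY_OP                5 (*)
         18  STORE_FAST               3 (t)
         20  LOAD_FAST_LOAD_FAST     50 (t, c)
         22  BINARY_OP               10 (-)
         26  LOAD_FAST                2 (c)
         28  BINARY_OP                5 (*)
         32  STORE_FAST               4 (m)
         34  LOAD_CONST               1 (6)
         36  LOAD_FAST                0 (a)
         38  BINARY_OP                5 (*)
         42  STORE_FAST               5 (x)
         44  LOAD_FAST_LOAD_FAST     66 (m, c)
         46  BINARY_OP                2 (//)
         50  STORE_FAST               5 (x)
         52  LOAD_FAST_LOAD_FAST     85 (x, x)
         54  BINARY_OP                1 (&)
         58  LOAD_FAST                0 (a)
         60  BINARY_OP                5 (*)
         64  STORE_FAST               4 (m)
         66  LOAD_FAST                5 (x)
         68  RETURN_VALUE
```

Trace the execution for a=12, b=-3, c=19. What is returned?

LOAD_FAST_LOAD_FAST a,b → push 12,-3. Stack: [12, -3]
BINARY_OP ^ → 12 ^ -3 = -15. Stack: [-15]
LOAD_FAST_LOAD_FAST b,b → push -3,-3. Stack: [-15, -3, -3]
BINARY_OP // → -3 // -3 = 1. Stack: [-15, 1]
BINARY_OP * → -15 * 1 = -15. Stack: [-15]
STORE_FAST t → t=-15. Stack: []
LOAD_FAST_LOAD_FAST t,c → push -15,19. Stack: [-15, 19]
BINARY_OP - → -15 - 19 = -34. Stack: [-34]
LOAD_FAST c → push 19. Stack: [-34, 19]
BINARY_OP * → -34 * 19 = -646. Stack: [-646]
STORE_FAST m → m=-646. Stack: []
LOAD_CONST → push 6. Stack: [6]
LOAD_FAST a → push 12. Stack: [6, 12]
BINARY_OP * → 6 * 12 = 72. Stack: [72]
STORE_FAST x → x=72. Stack: []
LOAD_FAST_LOAD_FAST m,c → push -646,19. Stack: [-646, 19]
BINARY_OP // → -646 // 19 = -34. Stack: [-34]
STORE_FAST x → x=-34. Stack: []
LOAD_FAST_LOAD_FAST x,x → push -34,-34. Stack: [-34, -34]
BINARY_OP & → -34 & -34 = -34. Stack: [-34]
LOAD_FAST a → push 12. Stack: [-34, 12]
BINARY_OP * → -34 * 12 = -408. Stack: [-408]
STORE_FAST m → m=-408. Stack: []
LOAD_FAST x → push -34. Stack: [-34]
RETURN_VALUE → return -34.

-34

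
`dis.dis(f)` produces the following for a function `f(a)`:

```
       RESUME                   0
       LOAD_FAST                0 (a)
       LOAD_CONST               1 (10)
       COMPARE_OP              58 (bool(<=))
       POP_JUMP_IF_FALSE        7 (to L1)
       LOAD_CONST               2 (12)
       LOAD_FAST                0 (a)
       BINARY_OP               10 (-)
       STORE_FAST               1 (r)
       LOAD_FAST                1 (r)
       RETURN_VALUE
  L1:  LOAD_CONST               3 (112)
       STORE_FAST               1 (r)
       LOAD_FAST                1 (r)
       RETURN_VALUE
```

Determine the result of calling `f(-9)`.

21

LOAD_FAST a → push -9. Stack: [-9]
LOAD_CONST → push 10. Stack: [-9, 10]
COMPARE_OP bool(<=) → -9 vs 10 = True. Stack: [True]
POP_JUMP_IF_FALSE → pop True; no jump. Stack: []
LOAD_CONST → push 12. Stack: [12]
LOAD_FAST a → push -9. Stack: [12, -9]
BINARY_OP - → 12 - -9 = 21. Stack: [21]
STORE_FAST r → r=21. Stack: []
LOAD_FAST r → push 21. Stack: [21]
RETURN_VALUE → return 21.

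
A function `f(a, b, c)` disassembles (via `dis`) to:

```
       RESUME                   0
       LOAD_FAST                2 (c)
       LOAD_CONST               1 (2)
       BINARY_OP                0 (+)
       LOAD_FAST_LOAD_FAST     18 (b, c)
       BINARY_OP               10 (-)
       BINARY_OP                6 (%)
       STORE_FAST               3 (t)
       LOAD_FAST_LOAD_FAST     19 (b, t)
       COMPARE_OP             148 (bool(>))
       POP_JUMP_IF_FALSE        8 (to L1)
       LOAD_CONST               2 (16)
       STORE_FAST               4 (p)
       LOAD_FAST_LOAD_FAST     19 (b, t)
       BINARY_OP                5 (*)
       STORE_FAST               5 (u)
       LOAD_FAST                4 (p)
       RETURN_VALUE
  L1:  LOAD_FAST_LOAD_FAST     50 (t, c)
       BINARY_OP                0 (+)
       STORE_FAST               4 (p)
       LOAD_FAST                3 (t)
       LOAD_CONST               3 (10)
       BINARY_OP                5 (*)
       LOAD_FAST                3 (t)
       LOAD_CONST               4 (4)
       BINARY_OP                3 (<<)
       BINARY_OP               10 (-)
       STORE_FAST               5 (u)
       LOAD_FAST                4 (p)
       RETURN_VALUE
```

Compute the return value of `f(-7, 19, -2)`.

LOAD_FAST c → push -2. Stack: [-2]
LOAD_CONST → push 2. Stack: [-2, 2]
BINARY_OP + → -2 + 2 = 0. Stack: [0]
LOAD_FAST_LOAD_FAST b,c → push 19,-2. Stack: [0, 19, -2]
BINARY_OP - → 19 - -2 = 21. Stack: [0, 21]
BINARY_OP % → 0 % 21 = 0. Stack: [0]
STORE_FAST t → t=0. Stack: []
LOAD_FAST_LOAD_FAST b,t → push 19,0. Stack: [19, 0]
COMPARE_OP bool(>) → 19 vs 0 = True. Stack: [True]
POP_JUMP_IF_FALSE → pop True; no jump. Stack: []
LOAD_CONST → push 16. Stack: [16]
STORE_FAST p → p=16. Stack: []
LOAD_FAST_LOAD_FAST b,t → push 19,0. Stack: [19, 0]
BINARY_OP * → 19 * 0 = 0. Stack: [0]
STORE_FAST u → u=0. Stack: []
LOAD_FAST p → push 16. Stack: [16]
RETURN_VALUE → return 16.

16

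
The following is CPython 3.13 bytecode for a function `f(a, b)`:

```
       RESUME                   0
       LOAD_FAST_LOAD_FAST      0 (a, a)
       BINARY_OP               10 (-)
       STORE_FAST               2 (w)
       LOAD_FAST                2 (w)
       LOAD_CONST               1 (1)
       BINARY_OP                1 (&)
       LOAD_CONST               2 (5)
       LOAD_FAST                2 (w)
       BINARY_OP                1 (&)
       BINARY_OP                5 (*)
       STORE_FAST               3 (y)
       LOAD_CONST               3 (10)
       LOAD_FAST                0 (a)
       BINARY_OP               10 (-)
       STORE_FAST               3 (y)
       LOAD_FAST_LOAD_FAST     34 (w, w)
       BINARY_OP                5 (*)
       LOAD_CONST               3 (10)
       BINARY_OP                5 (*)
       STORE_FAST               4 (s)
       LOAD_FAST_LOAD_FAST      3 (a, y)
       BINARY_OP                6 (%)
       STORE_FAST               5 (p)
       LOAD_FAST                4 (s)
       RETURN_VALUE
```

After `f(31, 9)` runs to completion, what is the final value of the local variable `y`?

-21

LOAD_FAST_LOAD_FAST a,a → push 31,31. Stack: [31, 31]
BINARY_OP - → 31 - 31 = 0. Stack: [0]
STORE_FAST w → w=0. Stack: []
LOAD_FAST w → push 0. Stack: [0]
LOAD_CONST → push 1. Stack: [0, 1]
BINARY_OP & → 0 & 1 = 0. Stack: [0]
LOAD_CONST → push 5. Stack: [0, 5]
LOAD_FAST w → push 0. Stack: [0, 5, 0]
BINARY_OP & → 5 & 0 = 0. Stack: [0, 0]
BINARY_OP * → 0 * 0 = 0. Stack: [0]
STORE_FAST y → y=0. Stack: []
LOAD_CONST → push 10. Stack: [10]
LOAD_FAST a → push 31. Stack: [10, 31]
BINARY_OP - → 10 - 31 = -21. Stack: [-21]
STORE_FAST y → y=-21. Stack: []
LOAD_FAST_LOAD_FAST w,w → push 0,0. Stack: [0, 0]
BINARY_OP * → 0 * 0 = 0. Stack: [0]
LOAD_CONST → push 10. Stack: [0, 10]
BINARY_OP * → 0 * 10 = 0. Stack: [0]
STORE_FAST s → s=0. Stack: []
LOAD_FAST_LOAD_FAST a,y → push 31,-21. Stack: [31, -21]
BINARY_OP % → 31 % -21 = -11. Stack: [-11]
STORE_FAST p → p=-11. Stack: []
LOAD_FAST s → push 0. Stack: [0]
RETURN_VALUE → return 0.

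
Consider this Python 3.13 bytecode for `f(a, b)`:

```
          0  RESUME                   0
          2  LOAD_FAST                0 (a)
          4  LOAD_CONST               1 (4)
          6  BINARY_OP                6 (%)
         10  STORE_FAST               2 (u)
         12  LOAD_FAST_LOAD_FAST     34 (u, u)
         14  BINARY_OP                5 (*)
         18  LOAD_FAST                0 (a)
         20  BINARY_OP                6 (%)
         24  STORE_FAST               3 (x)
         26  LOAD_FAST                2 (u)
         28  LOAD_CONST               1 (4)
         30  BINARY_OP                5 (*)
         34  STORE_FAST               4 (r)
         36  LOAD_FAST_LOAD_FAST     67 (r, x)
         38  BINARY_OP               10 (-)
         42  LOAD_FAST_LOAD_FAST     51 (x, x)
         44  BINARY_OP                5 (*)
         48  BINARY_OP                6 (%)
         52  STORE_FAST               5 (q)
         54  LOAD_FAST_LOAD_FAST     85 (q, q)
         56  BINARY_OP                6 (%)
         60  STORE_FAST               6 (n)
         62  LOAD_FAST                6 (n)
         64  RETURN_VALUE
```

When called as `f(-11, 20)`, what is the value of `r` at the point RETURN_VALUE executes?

LOAD_FAST a → push -11. Stack: [-11]
LOAD_CONST → push 4. Stack: [-11, 4]
BINARY_OP % → -11 % 4 = 1. Stack: [1]
STORE_FAST u → u=1. Stack: []
LOAD_FAST_LOAD_FAST u,u → push 1,1. Stack: [1, 1]
BINARY_OP * → 1 * 1 = 1. Stack: [1]
LOAD_FAST a → push -11. Stack: [1, -11]
BINARY_OP % → 1 % -11 = -10. Stack: [-10]
STORE_FAST x → x=-10. Stack: []
LOAD_FAST u → push 1. Stack: [1]
LOAD_CONST → push 4. Stack: [1, 4]
BINARY_OP * → 1 * 4 = 4. Stack: [4]
STORE_FAST r → r=4. Stack: []
LOAD_FAST_LOAD_FAST r,x → push 4,-10. Stack: [4, -10]
BINARY_OP - → 4 - -10 = 14. Stack: [14]
LOAD_FAST_LOAD_FAST x,x → push -10,-10. Stack: [14, -10, -10]
BINARY_OP * → -10 * -10 = 100. Stack: [14, 100]
BINARY_OP % → 14 % 100 = 14. Stack: [14]
STORE_FAST q → q=14. Stack: []
LOAD_FAST_LOAD_FAST q,q → push 14,14. Stack: [14, 14]
BINARY_OP % → 14 % 14 = 0. Stack: [0]
STORE_FAST n → n=0. Stack: []
LOAD_FAST n → push 0. Stack: [0]
RETURN_VALUE → return 0.

4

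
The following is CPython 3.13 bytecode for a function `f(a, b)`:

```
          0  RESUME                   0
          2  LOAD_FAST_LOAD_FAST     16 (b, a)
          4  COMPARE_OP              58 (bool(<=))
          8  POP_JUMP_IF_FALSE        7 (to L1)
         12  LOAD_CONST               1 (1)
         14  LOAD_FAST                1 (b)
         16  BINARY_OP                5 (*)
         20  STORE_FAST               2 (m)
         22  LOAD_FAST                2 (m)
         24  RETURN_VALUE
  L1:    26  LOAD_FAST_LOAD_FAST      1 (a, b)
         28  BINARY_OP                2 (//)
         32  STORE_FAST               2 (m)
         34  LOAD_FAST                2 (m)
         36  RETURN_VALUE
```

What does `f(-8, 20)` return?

LOAD_FAST_LOAD_FAST b,a → push 20,-8. Stack: [20, -8]
COMPARE_OP bool(<=) → 20 vs -8 = False. Stack: [False]
POP_JUMP_IF_FALSE → pop False; jump. Stack: []
LOAD_FAST_LOAD_FAST a,b → push -8,20. Stack: [-8, 20]
BINARY_OP // → -8 // 20 = -1. Stack: [-1]
STORE_FAST m → m=-1. Stack: []
LOAD_FAST m → push -1. Stack: [-1]
RETURN_VALUE → return -1.

-1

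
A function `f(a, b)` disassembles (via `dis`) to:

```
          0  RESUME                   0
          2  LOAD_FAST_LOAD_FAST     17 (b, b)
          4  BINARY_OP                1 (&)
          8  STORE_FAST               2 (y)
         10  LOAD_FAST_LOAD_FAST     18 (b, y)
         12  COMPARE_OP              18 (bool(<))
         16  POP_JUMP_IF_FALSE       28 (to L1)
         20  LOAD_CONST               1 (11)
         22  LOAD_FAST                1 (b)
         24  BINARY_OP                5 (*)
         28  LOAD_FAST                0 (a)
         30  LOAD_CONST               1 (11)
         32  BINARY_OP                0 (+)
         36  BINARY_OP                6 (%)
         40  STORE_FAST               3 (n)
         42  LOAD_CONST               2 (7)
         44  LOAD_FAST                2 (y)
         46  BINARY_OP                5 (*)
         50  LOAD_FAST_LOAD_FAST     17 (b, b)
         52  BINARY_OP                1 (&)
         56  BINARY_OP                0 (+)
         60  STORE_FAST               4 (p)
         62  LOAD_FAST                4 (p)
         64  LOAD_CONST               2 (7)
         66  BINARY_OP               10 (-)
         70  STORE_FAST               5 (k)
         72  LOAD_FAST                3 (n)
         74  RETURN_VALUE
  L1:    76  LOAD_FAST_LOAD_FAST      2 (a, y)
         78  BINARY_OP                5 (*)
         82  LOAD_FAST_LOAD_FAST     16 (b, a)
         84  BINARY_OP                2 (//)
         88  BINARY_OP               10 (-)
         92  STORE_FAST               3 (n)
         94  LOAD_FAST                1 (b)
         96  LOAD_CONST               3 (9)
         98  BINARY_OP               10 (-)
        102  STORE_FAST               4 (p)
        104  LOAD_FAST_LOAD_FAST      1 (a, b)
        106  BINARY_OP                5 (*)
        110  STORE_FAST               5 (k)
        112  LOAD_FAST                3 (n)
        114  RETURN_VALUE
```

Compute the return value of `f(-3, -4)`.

11

LOAD_FAST_LOAD_FAST b,b → push -4,-4. Stack: [-4, -4]
BINARY_OP & → -4 & -4 = -4. Stack: [-4]
STORE_FAST y → y=-4. Stack: []
LOAD_FAST_LOAD_FAST b,y → push -4,-4. Stack: [-4, -4]
COMPARE_OP bool(<) → -4 vs -4 = False. Stack: [False]
POP_JUMP_IF_FALSE → pop False; jump. Stack: []
LOAD_FAST_LOAD_FAST a,y → push -3,-4. Stack: [-3, -4]
BINARY_OP * → -3 * -4 = 12. Stack: [12]
LOAD_FAST_LOAD_FAST b,a → push -4,-3. Stack: [12, -4, -3]
BINARY_OP // → -4 // -3 = 1. Stack: [12, 1]
BINARY_OP - → 12 - 1 = 11. Stack: [11]
STORE_FAST n → n=11. Stack: []
LOAD_FAST b → push -4. Stack: [-4]
LOAD_CONST → push 9. Stack: [-4, 9]
BINARY_OP - → -4 - 9 = -13. Stack: [-13]
STORE_FAST p → p=-13. Stack: []
LOAD_FAST_LOAD_FAST a,b → push -3,-4. Stack: [-3, -4]
BINARY_OP * → -3 * -4 = 12. Stack: [12]
STORE_FAST k → k=12. Stack: []
LOAD_FAST n → push 11. Stack: [11]
RETURN_VALUE → return 11.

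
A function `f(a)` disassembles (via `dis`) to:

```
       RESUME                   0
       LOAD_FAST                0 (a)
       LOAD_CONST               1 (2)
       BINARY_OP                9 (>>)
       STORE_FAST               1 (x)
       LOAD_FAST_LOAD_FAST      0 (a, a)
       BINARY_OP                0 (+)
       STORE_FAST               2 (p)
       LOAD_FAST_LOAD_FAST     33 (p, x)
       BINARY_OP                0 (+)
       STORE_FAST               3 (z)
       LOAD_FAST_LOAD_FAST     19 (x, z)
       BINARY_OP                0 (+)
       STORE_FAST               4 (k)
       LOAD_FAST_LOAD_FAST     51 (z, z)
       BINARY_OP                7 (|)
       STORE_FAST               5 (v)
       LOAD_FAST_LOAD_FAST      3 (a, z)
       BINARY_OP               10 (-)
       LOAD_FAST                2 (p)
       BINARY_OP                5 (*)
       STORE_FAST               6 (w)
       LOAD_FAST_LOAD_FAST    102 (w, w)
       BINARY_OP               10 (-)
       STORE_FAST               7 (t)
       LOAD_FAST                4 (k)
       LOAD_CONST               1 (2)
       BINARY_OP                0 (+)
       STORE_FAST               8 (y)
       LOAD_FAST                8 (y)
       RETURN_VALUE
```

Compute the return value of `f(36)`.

92

LOAD_FAST a → push 36. Stack: [36]
LOAD_CONST → push 2. Stack: [36, 2]
BINARY_OP >> → 36 >> 2 = 9. Stack: [9]
STORE_FAST x → x=9. Stack: []
LOAD_FAST_LOAD_FAST a,a → push 36,36. Stack: [36, 36]
BINARY_OP + → 36 + 36 = 72. Stack: [72]
STORE_FAST p → p=72. Stack: []
LOAD_FAST_LOAD_FAST p,x → push 72,9. Stack: [72, 9]
BINARY_OP + → 72 + 9 = 81. Stack: [81]
STORE_FAST z → z=81. Stack: []
LOAD_FAST_LOAD_FAST x,z → push 9,81. Stack: [9, 81]
BINARY_OP + → 9 + 81 = 90. Stack: [90]
STORE_FAST k → k=90. Stack: []
LOAD_FAST_LOAD_FAST z,z → push 81,81. Stack: [81, 81]
BINARY_OP | → 81 | 81 = 81. Stack: [81]
STORE_FAST v → v=81. Stack: []
LOAD_FAST_LOAD_FAST a,z → push 36,81. Stack: [36, 81]
BINARY_OP - → 36 - 81 = -45. Stack: [-45]
LOAD_FAST p → push 72. Stack: [-45, 72]
BINARY_OP * → -45 * 72 = -3240. Stack: [-3240]
STORE_FAST w → w=-3240. Stack: []
LOAD_FAST_LOAD_FAST w,w → push -3240,-3240. Stack: [-3240, -3240]
BINARY_OP - → -3240 - -3240 = 0. Stack: [0]
STORE_FAST t → t=0. Stack: []
LOAD_FAST k → push 90. Stack: [90]
LOAD_CONST → push 2. Stack: [90, 2]
BINARY_OP + → 90 + 2 = 92. Stack: [92]
STORE_FAST y → y=92. Stack: []
LOAD_FAST y → push 92. Stack: [92]
RETURN_VALUE → return 92.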